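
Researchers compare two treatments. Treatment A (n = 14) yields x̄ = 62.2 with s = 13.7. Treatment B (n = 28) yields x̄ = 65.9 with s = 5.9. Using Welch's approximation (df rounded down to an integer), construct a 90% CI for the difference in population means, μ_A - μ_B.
(-10.41, 3.01)

Difference: x̄₁ - x̄₂ = -3.70
SE = √(s₁²/n₁ + s₂²/n₂) = √(13.7²/14 + 5.9²/28) = 3.8275
df = 15.46 → 15 (Welch–Satterthwaite, rounded down)
t* = 1.753

CI: -3.70 ± 1.753 · 3.8275 = -3.70 ± 6.71 = (-10.41, 3.01)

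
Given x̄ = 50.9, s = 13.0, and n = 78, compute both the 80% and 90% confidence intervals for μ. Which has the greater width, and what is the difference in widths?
90% CI is wider by 1.09

df = 77
80% CI: t* = 1.293, (49.00, 52.80), width = 2 · t* · s/√n = 3.81
90% CI: t* = 1.665, (48.45, 53.35), width = 2 · t* · s/√n = 4.90

The 90% CI is wider by 4.90 - 3.81 = 1.09.
Higher confidence requires a wider interval.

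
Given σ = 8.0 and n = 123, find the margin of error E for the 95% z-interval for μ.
Margin of error = 1.41

Margin of error = z* · σ/√n
= 1.960 · 8.0/√123
= 1.960 · 8.0/11.0905
= 1.41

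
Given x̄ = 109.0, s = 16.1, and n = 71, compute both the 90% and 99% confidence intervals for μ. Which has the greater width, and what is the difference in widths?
99% CI is wider by 3.75

df = 70
90% CI: t* = 1.667, (105.81, 112.19), width = 2 · t* · s/√n = 6.37
99% CI: t* = 2.648, (103.94, 114.06), width = 2 · t* · s/√n = 10.12

The 99% CI is wider by 10.12 - 6.37 = 3.75.
Higher confidence requires a wider interval.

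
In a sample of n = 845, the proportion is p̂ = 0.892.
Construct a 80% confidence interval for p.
(0.878, 0.906)

Proportion CI:
SE = √(p̂(1-p̂)/n) = √(0.892 · 0.108 / 845) = 0.01068

z* = 1.282
Margin = z* · SE = 1.282 · 0.01068 = 0.0137

CI: 0.892 ± 0.0137 = (0.878, 0.906)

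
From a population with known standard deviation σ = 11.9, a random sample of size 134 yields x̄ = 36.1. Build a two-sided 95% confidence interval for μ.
(34.09, 38.11)

z-interval (σ known):
z* = 1.960 for 95% confidence

Margin of error = z* · σ/√n = 1.960 · 11.9/√134 = 2.01

CI: (36.1 - 2.01, 36.1 + 2.01) = (34.09, 38.11)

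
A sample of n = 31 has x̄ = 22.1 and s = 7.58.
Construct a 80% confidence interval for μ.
(20.32, 23.88)

t-interval (σ unknown):
df = n - 1 = 30
t* = 1.310 for 80% confidence

Margin of error = t* · s/√n = 1.310 · 7.58/√31 = 1.78

CI: (20.32, 23.88)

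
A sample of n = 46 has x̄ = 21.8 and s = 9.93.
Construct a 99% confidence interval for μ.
(17.86, 25.74)

t-interval (σ unknown):
df = n - 1 = 45
t* = 2.690 for 99% confidence

Margin of error = t* · s/√n = 2.690 · 9.93/√46 = 3.94

CI: (17.86, 25.74)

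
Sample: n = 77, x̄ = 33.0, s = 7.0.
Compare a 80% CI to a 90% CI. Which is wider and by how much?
90% CI is wider by 0.60

df = 76
80% CI: t* = 1.293, (31.97, 34.03), width = 2 · t* · s/√n = 2.06
90% CI: t* = 1.665, (31.67, 34.33), width = 2 · t* · s/√n = 2.66

The 90% CI is wider by 2.66 - 2.06 = 0.60.
Higher confidence requires a wider interval.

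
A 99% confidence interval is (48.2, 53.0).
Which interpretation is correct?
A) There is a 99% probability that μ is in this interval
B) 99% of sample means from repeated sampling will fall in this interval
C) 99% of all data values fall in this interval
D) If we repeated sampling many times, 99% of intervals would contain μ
D

A) Wrong — μ is fixed; the randomness lives in the interval, not in μ.
B) Wrong — coverage applies to intervals containing μ, not to future x̄ values.
C) Wrong — a CI is about the parameter μ, not individual data values.
D) Correct — this is the frequentist long-run coverage interpretation.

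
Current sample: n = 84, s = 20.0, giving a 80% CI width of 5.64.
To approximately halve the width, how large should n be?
n ≈ 336

CI width ∝ 1/√n
To reduce width by factor 2, need √n to grow by 2 → need 2² = 4 times as many samples.

Current: n = 84, width = 5.64
New: n = 336, width ≈ 2.80

Width reduced by factor of 5.64/2.80 = 2.01.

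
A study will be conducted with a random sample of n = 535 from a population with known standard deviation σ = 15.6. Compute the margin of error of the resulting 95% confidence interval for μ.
Margin of error = 1.32

Margin of error = z* · σ/√n
= 1.960 · 15.6/√535
= 1.960 · 15.6/23.1301
= 1.32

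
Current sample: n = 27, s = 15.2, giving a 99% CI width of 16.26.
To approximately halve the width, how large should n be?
n ≈ 108

CI width ∝ 1/√n
To reduce width by factor 2, need √n to grow by 2 → need 2² = 4 times as many samples.

Current: n = 27, width = 16.26
New: n = 108, width ≈ 7.67

Width reduced by factor of 16.26/7.67 = 2.12.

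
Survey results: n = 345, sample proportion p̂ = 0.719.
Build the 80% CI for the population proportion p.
(0.688, 0.750)

Proportion CI:
SE = √(p̂(1-p̂)/n) = √(0.719 · 0.281 / 345) = 0.02420

z* = 1.282
Margin = z* · SE = 1.282 · 0.02420 = 0.0310

CI: 0.719 ± 0.0310 = (0.688, 0.750)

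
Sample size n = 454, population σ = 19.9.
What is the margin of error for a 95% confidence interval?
Margin of error = 1.83

Margin of error = z* · σ/√n
= 1.960 · 19.9/√454
= 1.960 · 19.9/21.3073
= 1.83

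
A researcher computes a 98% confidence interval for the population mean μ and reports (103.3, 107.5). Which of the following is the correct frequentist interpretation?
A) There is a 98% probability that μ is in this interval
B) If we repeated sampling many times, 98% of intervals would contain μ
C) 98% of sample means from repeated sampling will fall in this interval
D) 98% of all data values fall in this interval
B

A) Wrong — μ is fixed; the randomness lives in the interval, not in μ.
B) Correct — this is the frequentist long-run coverage interpretation.
C) Wrong — coverage applies to intervals containing μ, not to future x̄ values.
D) Wrong — a CI is about the parameter μ, not individual data values.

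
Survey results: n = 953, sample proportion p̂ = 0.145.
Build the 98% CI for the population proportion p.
(0.118, 0.172)

Proportion CI:
SE = √(p̂(1-p̂)/n) = √(0.145 · 0.855 / 953) = 0.01141

z* = 2.326
Margin = z* · SE = 2.326 · 0.01141 = 0.0265

CI: 0.145 ± 0.0265 = (0.118, 0.172)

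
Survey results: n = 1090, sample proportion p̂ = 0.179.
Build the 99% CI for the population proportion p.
(0.149, 0.209)

Proportion CI:
SE = √(p̂(1-p̂)/n) = √(0.179 · 0.821 / 1090) = 0.01161

z* = 2.576
Margin = z* · SE = 2.576 · 0.01161 = 0.0299

CI: 0.179 ± 0.0299 = (0.149, 0.209)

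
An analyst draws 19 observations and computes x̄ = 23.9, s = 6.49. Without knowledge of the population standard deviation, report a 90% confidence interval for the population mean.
(21.32, 26.48)

t-interval (σ unknown):
df = n - 1 = 18
t* = 1.734 for 90% confidence

Margin of error = t* · s/√n = 1.734 · 6.49/√19 = 2.58

CI: (21.32, 26.48)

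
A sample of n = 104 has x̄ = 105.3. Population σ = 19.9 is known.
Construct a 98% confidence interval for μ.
(100.76, 109.84)

z-interval (σ known):
z* = 2.326 for 98% confidence

Margin of error = z* · σ/√n = 2.326 · 19.9/√104 = 4.54

CI: (105.3 - 4.54, 105.3 + 4.54) = (100.76, 109.84)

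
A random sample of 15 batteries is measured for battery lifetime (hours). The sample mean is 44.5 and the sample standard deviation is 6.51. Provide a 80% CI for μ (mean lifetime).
(42.24, 46.76)

t-interval (σ unknown):
df = n - 1 = 14
t* = 1.345 for 80% confidence

Margin of error = t* · s/√n = 1.345 · 6.51/√15 = 2.26

CI: (42.24, 46.76)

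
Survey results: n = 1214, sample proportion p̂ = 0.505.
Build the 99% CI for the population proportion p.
(0.468, 0.542)

Proportion CI:
SE = √(p̂(1-p̂)/n) = √(0.505 · 0.495 / 1214) = 0.01435

z* = 2.576
Margin = z* · SE = 2.576 · 0.01435 = 0.0370

CI: 0.505 ± 0.0370 = (0.468, 0.542)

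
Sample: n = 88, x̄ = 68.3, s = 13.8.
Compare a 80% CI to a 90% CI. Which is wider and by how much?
90% CI is wider by 1.09

df = 87
80% CI: t* = 1.291, (66.40, 70.20), width = 2 · t* · s/√n = 3.80
90% CI: t* = 1.663, (65.85, 70.75), width = 2 · t* · s/√n = 4.89

The 90% CI is wider by 4.89 - 3.80 = 1.09.
Higher confidence requires a wider interval.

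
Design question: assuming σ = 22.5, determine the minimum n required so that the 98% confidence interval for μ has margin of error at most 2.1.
n ≥ 622

For margin E ≤ 2.1:
n ≥ (z* · σ / E)²
n ≥ (2.326 · 22.5 / 2.1)²
n ≥ 621.08

Minimum n = 622 (rounding up)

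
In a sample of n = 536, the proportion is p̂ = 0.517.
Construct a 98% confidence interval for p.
(0.467, 0.567)

Proportion CI:
SE = √(p̂(1-p̂)/n) = √(0.517 · 0.483 / 536) = 0.02158

z* = 2.326
Margin = z* · SE = 2.326 · 0.02158 = 0.0502

CI: 0.517 ± 0.0502 = (0.467, 0.567)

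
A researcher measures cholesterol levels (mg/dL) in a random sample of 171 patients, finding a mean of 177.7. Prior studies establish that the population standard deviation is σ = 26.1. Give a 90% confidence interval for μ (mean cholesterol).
(174.42, 180.98)

z-interval (σ known):
z* = 1.645 for 90% confidence

Margin of error = z* · σ/√n = 1.645 · 26.1/√171 = 3.28

CI: (177.7 - 3.28, 177.7 + 3.28) = (174.42, 180.98)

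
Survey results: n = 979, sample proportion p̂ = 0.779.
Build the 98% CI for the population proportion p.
(0.748, 0.810)

Proportion CI:
SE = √(p̂(1-p̂)/n) = √(0.779 · 0.221 / 979) = 0.01326

z* = 2.326
Margin = z* · SE = 2.326 · 0.01326 = 0.0308

CI: 0.779 ± 0.0308 = (0.748, 0.810)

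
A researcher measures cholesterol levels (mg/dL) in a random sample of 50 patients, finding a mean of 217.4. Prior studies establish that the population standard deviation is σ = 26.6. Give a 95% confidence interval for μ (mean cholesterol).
(210.03, 224.77)

z-interval (σ known):
z* = 1.960 for 95% confidence

Margin of error = z* · σ/√n = 1.960 · 26.6/√50 = 7.37

CI: (217.4 - 7.37, 217.4 + 7.37) = (210.03, 224.77)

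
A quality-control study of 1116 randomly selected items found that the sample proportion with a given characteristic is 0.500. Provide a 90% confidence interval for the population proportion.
(0.475, 0.525)

Proportion CI:
SE = √(p̂(1-p̂)/n) = √(0.500 · 0.500 / 1116) = 0.01497

z* = 1.645
Margin = z* · SE = 1.645 · 0.01497 = 0.0246

CI: 0.500 ± 0.0246 = (0.475, 0.525)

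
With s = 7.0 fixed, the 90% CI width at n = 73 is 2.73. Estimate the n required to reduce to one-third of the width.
n ≈ 657

CI width ∝ 1/√n
To reduce width by factor 3, need √n to grow by 3 → need 3² = 9 times as many samples.

Current: n = 73, width = 2.73
New: n = 657, width ≈ 0.90

Width reduced by factor of 2.73/0.90 = 3.03.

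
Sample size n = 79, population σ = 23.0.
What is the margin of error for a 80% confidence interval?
Margin of error = 3.32

Margin of error = z* · σ/√n
= 1.282 · 23.0/√79
= 1.282 · 23.0/8.8882
= 3.32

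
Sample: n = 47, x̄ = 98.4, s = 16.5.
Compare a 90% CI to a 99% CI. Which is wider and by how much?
99% CI is wider by 4.85

df = 46
90% CI: t* = 1.679, (94.36, 102.44), width = 2 · t* · s/√n = 8.08
99% CI: t* = 2.687, (91.93, 104.87), width = 2 · t* · s/√n = 12.93

The 99% CI is wider by 12.93 - 8.08 = 4.85.
Higher confidence requires a wider interval.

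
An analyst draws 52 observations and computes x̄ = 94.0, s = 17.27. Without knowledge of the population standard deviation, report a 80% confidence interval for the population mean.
(90.89, 97.11)

t-interval (σ unknown):
df = n - 1 = 51
t* = 1.298 for 80% confidence

Margin of error = t* · s/√n = 1.298 · 17.27/√52 = 3.11

CI: (90.89, 97.11)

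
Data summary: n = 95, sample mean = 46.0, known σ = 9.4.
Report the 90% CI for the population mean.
(44.41, 47.59)

z-interval (σ known):
z* = 1.645 for 90% confidence

Margin of error = z* · σ/√n = 1.645 · 9.4/√95 = 1.59

CI: (46.0 - 1.59, 46.0 + 1.59) = (44.41, 47.59)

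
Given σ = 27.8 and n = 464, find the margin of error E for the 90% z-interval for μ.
Margin of error = 2.12

Margin of error = z* · σ/√n
= 1.645 · 27.8/√464
= 1.645 · 27.8/21.5407
= 2.12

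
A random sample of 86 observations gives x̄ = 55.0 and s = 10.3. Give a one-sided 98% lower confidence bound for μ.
μ ≥ 52.68

Lower bound (one-sided):
t* = 2.086 (one-sided for 98%)
Lower bound = x̄ - t* · s/√n = 55.0 - 2.086 · 10.3/√86 = 52.68

We are 98% confident that μ ≥ 52.68.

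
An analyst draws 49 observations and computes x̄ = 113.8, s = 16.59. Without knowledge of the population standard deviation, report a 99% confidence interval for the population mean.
(107.44, 120.16)

t-interval (σ unknown):
df = n - 1 = 48
t* = 2.682 for 99% confidence

Margin of error = t* · s/√n = 2.682 · 16.59/√49 = 6.36

CI: (107.44, 120.16)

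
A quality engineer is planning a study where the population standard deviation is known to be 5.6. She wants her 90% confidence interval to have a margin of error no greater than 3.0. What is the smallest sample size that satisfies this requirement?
n ≥ 10

For margin E ≤ 3.0:
n ≥ (z* · σ / E)²
n ≥ (1.645 · 5.6 / 3.0)²
n ≥ 9.43

Minimum n = 10 (rounding up)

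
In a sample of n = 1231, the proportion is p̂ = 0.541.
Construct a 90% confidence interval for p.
(0.518, 0.564)

Proportion CI:
SE = √(p̂(1-p̂)/n) = √(0.541 · 0.459 / 1231) = 0.01420

z* = 1.645
Margin = z* · SE = 1.645 · 0.01420 = 0.0234

CI: 0.541 ± 0.0234 = (0.518, 0.564)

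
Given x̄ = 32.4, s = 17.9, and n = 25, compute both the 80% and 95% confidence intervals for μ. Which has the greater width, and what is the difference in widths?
95% CI is wider by 5.34

df = 24
80% CI: t* = 1.318, (27.68, 37.12), width = 2 · t* · s/√n = 9.44
95% CI: t* = 2.064, (25.01, 39.79), width = 2 · t* · s/√n = 14.78

The 95% CI is wider by 14.78 - 9.44 = 5.34.
Higher confidence requires a wider interval.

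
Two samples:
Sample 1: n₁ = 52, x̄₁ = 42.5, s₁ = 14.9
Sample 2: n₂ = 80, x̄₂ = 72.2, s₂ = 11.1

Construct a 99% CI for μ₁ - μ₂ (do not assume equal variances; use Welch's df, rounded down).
(-36.05, -23.35)

Difference: x̄₁ - x̄₂ = -29.70
SE = √(s₁²/n₁ + s₂²/n₂) = √(14.9²/52 + 11.1²/80) = 2.4103
df = 87.11 → 87 (Welch–Satterthwaite, rounded down)
t* = 2.634

CI: -29.70 ± 2.634 · 2.4103 = -29.70 ± 6.35 = (-36.05, -23.35)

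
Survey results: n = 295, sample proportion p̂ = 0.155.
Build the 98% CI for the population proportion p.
(0.106, 0.204)

Proportion CI:
SE = √(p̂(1-p̂)/n) = √(0.155 · 0.845 / 295) = 0.02107

z* = 2.326
Margin = z* · SE = 2.326 · 0.02107 = 0.0490

CI: 0.155 ± 0.0490 = (0.106, 0.204)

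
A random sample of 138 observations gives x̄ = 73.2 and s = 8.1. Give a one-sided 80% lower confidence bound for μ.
μ ≥ 72.62

Lower bound (one-sided):
t* = 0.844 (one-sided for 80%)
Lower bound = x̄ - t* · s/√n = 73.2 - 0.844 · 8.1/√138 = 72.62

We are 80% confident that μ ≥ 72.62.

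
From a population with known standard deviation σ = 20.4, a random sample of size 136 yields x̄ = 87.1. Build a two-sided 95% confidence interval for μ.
(83.67, 90.53)

z-interval (σ known):
z* = 1.960 for 95% confidence

Margin of error = z* · σ/√n = 1.960 · 20.4/√136 = 3.43

CI: (87.1 - 3.43, 87.1 + 3.43) = (83.67, 90.53)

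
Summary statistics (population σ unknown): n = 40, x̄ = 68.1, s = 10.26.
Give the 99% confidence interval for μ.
(63.71, 72.49)

t-interval (σ unknown):
df = n - 1 = 39
t* = 2.708 for 99% confidence

Margin of error = t* · s/√n = 2.708 · 10.26/√40 = 4.39

CI: (63.71, 72.49)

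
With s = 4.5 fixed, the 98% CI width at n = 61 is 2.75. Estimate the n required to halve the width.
n ≈ 244

CI width ∝ 1/√n
To reduce width by factor 2, need √n to grow by 2 → need 2² = 4 times as many samples.

Current: n = 61, width = 2.75
New: n = 244, width ≈ 1.35

Width reduced by factor of 2.75/1.35 = 2.04.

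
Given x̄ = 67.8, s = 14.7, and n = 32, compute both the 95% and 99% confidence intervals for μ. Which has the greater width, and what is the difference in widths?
99% CI is wider by 3.66

df = 31
95% CI: t* = 2.040, (62.50, 73.10), width = 2 · t* · s/√n = 10.60
99% CI: t* = 2.744, (60.67, 74.93), width = 2 · t* · s/√n = 14.26

The 99% CI is wider by 14.26 - 10.60 = 3.66.
Higher confidence requires a wider interval.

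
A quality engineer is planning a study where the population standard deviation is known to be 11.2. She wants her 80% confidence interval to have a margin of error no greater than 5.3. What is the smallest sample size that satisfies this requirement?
n ≥ 8

For margin E ≤ 5.3:
n ≥ (z* · σ / E)²
n ≥ (1.282 · 11.2 / 5.3)²
n ≥ 7.34

Minimum n = 8 (rounding up)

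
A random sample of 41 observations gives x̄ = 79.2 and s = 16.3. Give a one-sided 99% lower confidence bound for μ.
μ ≥ 73.03

Lower bound (one-sided):
t* = 2.423 (one-sided for 99%)
Lower bound = x̄ - t* · s/√n = 79.2 - 2.423 · 16.3/√41 = 73.03

We are 99% confident that μ ≥ 73.03.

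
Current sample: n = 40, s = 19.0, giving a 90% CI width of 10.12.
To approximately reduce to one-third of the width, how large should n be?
n ≈ 360

CI width ∝ 1/√n
To reduce width by factor 3, need √n to grow by 3 → need 3² = 9 times as many samples.

Current: n = 40, width = 10.12
New: n = 360, width ≈ 3.30

Width reduced by factor of 10.12/3.30 = 3.07.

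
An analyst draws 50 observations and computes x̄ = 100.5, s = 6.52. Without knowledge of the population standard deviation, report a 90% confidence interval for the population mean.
(98.95, 102.05)

t-interval (σ unknown):
df = n - 1 = 49
t* = 1.677 for 90% confidence

Margin of error = t* · s/√n = 1.677 · 6.52/√50 = 1.55

CI: (98.95, 102.05)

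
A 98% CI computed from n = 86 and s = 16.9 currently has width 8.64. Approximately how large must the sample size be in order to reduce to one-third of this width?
n ≈ 774

CI width ∝ 1/√n
To reduce width by factor 3, need √n to grow by 3 → need 3² = 9 times as many samples.

Current: n = 86, width = 8.64
New: n = 774, width ≈ 2.83

Width reduced by factor of 8.64/2.83 = 3.05.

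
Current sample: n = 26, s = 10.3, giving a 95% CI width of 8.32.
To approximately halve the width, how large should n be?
n ≈ 104

CI width ∝ 1/√n
To reduce width by factor 2, need √n to grow by 2 → need 2² = 4 times as many samples.

Current: n = 26, width = 8.32
New: n = 104, width ≈ 4.01

Width reduced by factor of 8.32/4.01 = 2.07.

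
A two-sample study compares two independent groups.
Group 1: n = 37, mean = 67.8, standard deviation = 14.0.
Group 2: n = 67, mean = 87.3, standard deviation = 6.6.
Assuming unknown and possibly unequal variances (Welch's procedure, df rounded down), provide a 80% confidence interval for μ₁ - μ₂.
(-22.67, -16.33)

Difference: x̄₁ - x̄₂ = -19.50
SE = √(s₁²/n₁ + s₂²/n₂) = √(14.0²/37 + 6.6²/67) = 2.4387
df = 45.01 → 45 (Welch–Satterthwaite, rounded down)
t* = 1.301

CI: -19.50 ± 1.301 · 2.4387 = -19.50 ± 3.17 = (-22.67, -16.33)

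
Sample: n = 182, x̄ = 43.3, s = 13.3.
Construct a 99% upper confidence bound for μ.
μ ≤ 45.61

Upper bound (one-sided):
t* = 2.347 (one-sided for 99%)
Upper bound = x̄ + t* · s/√n = 43.3 + 2.347 · 13.3/√182 = 45.61

We are 99% confident that μ ≤ 45.61.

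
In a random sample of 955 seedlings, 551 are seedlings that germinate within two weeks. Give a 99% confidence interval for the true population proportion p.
(0.536, 0.618)

Proportion CI:
p̂ = 551/955 = 0.57696
SE = √(p̂(1-p̂)/n) = √(0.57696 · 0.42304 / 955) = 0.01599

z* = 2.576
Margin = z* · SE = 2.576 · 0.01599 = 0.0412

CI: 0.57696 ± 0.0412 = (0.536, 0.618)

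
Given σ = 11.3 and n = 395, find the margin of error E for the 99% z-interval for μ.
Margin of error = 1.46

Margin of error = z* · σ/√n
= 2.576 · 11.3/√395
= 2.576 · 11.3/19.8746
= 1.46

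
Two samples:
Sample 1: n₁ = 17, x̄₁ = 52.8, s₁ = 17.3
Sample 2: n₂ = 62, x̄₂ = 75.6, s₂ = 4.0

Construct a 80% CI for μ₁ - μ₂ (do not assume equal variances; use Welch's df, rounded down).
(-28.45, -17.15)

Difference: x̄₁ - x̄₂ = -22.80
SE = √(s₁²/n₁ + s₂²/n₂) = √(17.3²/17 + 4.0²/62) = 4.2265
df = 16.47 → 16 (Welch–Satterthwaite, rounded down)
t* = 1.337

CI: -22.80 ± 1.337 · 4.2265 = -22.80 ± 5.65 = (-28.45, -17.15)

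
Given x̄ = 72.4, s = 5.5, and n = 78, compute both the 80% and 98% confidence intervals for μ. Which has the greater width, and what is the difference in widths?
98% CI is wider by 1.35

df = 77
80% CI: t* = 1.293, (71.59, 73.21), width = 2 · t* · s/√n = 1.61
98% CI: t* = 2.376, (70.92, 73.88), width = 2 · t* · s/√n = 2.96

The 98% CI is wider by 2.96 - 1.61 = 1.35.
Higher confidence requires a wider interval.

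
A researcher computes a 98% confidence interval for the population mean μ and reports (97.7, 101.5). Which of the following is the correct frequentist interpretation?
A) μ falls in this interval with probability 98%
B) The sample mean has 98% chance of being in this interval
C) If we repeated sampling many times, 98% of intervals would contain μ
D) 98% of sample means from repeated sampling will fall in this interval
C

A) Wrong — μ is fixed; the randomness lives in the interval, not in μ.
B) Wrong — x̄ is observed and sits in the interval by construction.
C) Correct — this is the frequentist long-run coverage interpretation.
D) Wrong — coverage applies to intervals containing μ, not to future x̄ values.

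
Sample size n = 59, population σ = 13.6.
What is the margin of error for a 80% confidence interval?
Margin of error = 2.27

Margin of error = z* · σ/√n
= 1.282 · 13.6/√59
= 1.282 · 13.6/7.6811
= 2.27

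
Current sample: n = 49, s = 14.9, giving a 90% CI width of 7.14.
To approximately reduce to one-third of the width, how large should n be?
n ≈ 441

CI width ∝ 1/√n
To reduce width by factor 3, need √n to grow by 3 → need 3² = 9 times as many samples.

Current: n = 49, width = 7.14
New: n = 441, width ≈ 2.34

Width reduced by factor of 7.14/2.34 = 3.05.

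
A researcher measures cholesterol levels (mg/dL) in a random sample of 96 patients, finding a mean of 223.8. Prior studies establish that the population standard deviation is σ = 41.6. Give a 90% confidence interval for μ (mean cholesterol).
(216.82, 230.78)

z-interval (σ known):
z* = 1.645 for 90% confidence

Margin of error = z* · σ/√n = 1.645 · 41.6/√96 = 6.98

CI: (223.8 - 6.98, 223.8 + 6.98) = (216.82, 230.78)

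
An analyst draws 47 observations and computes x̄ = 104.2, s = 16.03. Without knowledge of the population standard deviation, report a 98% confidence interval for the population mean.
(98.56, 109.84)

t-interval (σ unknown):
df = n - 1 = 46
t* = 2.410 for 98% confidence

Margin of error = t* · s/√n = 2.410 · 16.03/√47 = 5.64

CI: (98.56, 109.84)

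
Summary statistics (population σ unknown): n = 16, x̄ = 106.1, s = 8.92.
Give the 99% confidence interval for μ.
(99.53, 112.67)

t-interval (σ unknown):
df = n - 1 = 15
t* = 2.947 for 99% confidence

Margin of error = t* · s/√n = 2.947 · 8.92/√16 = 6.57

CI: (99.53, 112.67)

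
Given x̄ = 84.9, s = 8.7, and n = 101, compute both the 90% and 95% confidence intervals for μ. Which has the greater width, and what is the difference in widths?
95% CI is wider by 0.57

df = 100
90% CI: t* = 1.660, (83.46, 86.34), width = 2 · t* · s/√n = 2.87
95% CI: t* = 1.984, (83.18, 86.62), width = 2 · t* · s/√n = 3.44

The 95% CI is wider by 3.44 - 2.87 = 0.57.
Higher confidence requires a wider interval.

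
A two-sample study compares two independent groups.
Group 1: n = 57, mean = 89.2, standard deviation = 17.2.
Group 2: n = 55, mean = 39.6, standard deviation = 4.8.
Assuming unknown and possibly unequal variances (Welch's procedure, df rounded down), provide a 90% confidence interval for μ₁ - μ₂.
(45.65, 53.55)

Difference: x̄₁ - x̄₂ = 49.60
SE = √(s₁²/n₁ + s₂²/n₂) = √(17.2²/57 + 4.8²/55) = 2.3684
df = 64.97 → 64 (Welch–Satterthwaite, rounded down)
t* = 1.669

CI: 49.60 ± 1.669 · 2.3684 = 49.60 ± 3.95 = (45.65, 53.55)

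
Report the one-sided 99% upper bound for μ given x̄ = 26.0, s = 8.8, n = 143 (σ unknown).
μ ≤ 27.73

Upper bound (one-sided):
t* = 2.353 (one-sided for 99%)
Upper bound = x̄ + t* · s/√n = 26.0 + 2.353 · 8.8/√143 = 27.73

We are 99% confident that μ ≤ 27.73.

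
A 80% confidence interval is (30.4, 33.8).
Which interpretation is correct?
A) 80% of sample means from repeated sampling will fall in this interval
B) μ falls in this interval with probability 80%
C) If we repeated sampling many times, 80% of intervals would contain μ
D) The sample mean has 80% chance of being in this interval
C

A) Wrong — coverage applies to intervals containing μ, not to future x̄ values.
B) Wrong — μ is fixed; the randomness lives in the interval, not in μ.
C) Correct — this is the frequentist long-run coverage interpretation.
D) Wrong — x̄ is observed and sits in the interval by construction.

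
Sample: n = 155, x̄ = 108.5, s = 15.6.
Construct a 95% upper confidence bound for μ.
μ ≤ 110.57

Upper bound (one-sided):
t* = 1.655 (one-sided for 95%)
Upper bound = x̄ + t* · s/√n = 108.5 + 1.655 · 15.6/√155 = 110.57

We are 95% confident that μ ≤ 110.57.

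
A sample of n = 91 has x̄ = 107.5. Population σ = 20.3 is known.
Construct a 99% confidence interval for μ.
(102.02, 112.98)

z-interval (σ known):
z* = 2.576 for 99% confidence

Margin of error = z* · σ/√n = 2.576 · 20.3/√91 = 5.48

CI: (107.5 - 5.48, 107.5 + 5.48) = (102.02, 112.98)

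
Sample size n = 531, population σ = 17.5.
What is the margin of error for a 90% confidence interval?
Margin of error = 1.25

Margin of error = z* · σ/√n
= 1.645 · 17.5/√531
= 1.645 · 17.5/23.0434
= 1.25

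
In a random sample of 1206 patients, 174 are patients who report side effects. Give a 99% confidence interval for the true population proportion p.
(0.118, 0.170)

Proportion CI:
p̂ = 174/1206 = 0.14428
SE = √(p̂(1-p̂)/n) = √(0.14428 · 0.85572 / 1206) = 0.01012

z* = 2.576
Margin = z* · SE = 2.576 · 0.01012 = 0.0261

CI: 0.14428 ± 0.0261 = (0.118, 0.170)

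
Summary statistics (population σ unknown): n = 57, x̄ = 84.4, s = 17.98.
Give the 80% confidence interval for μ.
(81.31, 87.49)

t-interval (σ unknown):
df = n - 1 = 56
t* = 1.297 for 80% confidence

Margin of error = t* · s/√n = 1.297 · 17.98/√57 = 3.09

CI: (81.31, 87.49)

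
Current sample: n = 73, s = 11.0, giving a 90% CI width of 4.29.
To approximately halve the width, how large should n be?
n ≈ 292

CI width ∝ 1/√n
To reduce width by factor 2, need √n to grow by 2 → need 2² = 4 times as many samples.

Current: n = 73, width = 4.29
New: n = 292, width ≈ 2.12

Width reduced by factor of 4.29/2.12 = 2.02.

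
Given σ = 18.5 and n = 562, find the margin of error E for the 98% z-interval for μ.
Margin of error = 1.82

Margin of error = z* · σ/√n
= 2.326 · 18.5/√562
= 2.326 · 18.5/23.7065
= 1.82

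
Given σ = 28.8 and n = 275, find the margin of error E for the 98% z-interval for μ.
Margin of error = 4.04

Margin of error = z* · σ/√n
= 2.326 · 28.8/√275
= 2.326 · 28.8/16.5831
= 4.04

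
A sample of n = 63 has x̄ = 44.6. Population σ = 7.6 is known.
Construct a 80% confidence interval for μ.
(43.37, 45.83)

z-interval (σ known):
z* = 1.282 for 80% confidence

Margin of error = z* · σ/√n = 1.282 · 7.6/√63 = 1.23

CI: (44.6 - 1.23, 44.6 + 1.23) = (43.37, 45.83)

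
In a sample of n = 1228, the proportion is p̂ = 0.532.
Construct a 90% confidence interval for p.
(0.509, 0.555)

Proportion CI:
SE = √(p̂(1-p̂)/n) = √(0.532 · 0.468 / 1228) = 0.01424

z* = 1.645
Margin = z* · SE = 1.645 · 0.01424 = 0.0234

CI: 0.532 ± 0.0234 = (0.509, 0.555)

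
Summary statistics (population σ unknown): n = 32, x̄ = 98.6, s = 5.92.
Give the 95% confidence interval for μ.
(96.47, 100.73)

t-interval (σ unknown):
df = n - 1 = 31
t* = 2.040 for 95% confidence

Margin of error = t* · s/√n = 2.040 · 5.92/√32 = 2.13

CI: (96.47, 100.73)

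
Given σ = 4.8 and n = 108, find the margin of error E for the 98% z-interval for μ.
Margin of error = 1.07

Margin of error = z* · σ/√n
= 2.326 · 4.8/√108
= 2.326 · 4.8/10.3923
= 1.07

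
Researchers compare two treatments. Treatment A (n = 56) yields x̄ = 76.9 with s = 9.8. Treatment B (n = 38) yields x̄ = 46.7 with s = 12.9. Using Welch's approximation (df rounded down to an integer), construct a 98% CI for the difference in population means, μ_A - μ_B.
(24.31, 36.09)

Difference: x̄₁ - x̄₂ = 30.20
SE = √(s₁²/n₁ + s₂²/n₂) = √(9.8²/56 + 12.9²/38) = 2.4686
df = 64.95 → 64 (Welch–Satterthwaite, rounded down)
t* = 2.386

CI: 30.20 ± 2.386 · 2.4686 = 30.20 ± 5.89 = (24.31, 36.09)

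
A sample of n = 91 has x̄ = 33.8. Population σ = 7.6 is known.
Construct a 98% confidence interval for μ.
(31.95, 35.65)

z-interval (σ known):
z* = 2.326 for 98% confidence

Margin of error = z* · σ/√n = 2.326 · 7.6/√91 = 1.85

CI: (33.8 - 1.85, 33.8 + 1.85) = (31.95, 35.65)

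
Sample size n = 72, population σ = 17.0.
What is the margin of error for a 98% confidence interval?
Margin of error = 4.66

Margin of error = z* · σ/√n
= 2.326 · 17.0/√72
= 2.326 · 17.0/8.4853
= 4.66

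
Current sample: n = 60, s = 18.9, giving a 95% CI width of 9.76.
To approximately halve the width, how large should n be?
n ≈ 240

CI width ∝ 1/√n
To reduce width by factor 2, need √n to grow by 2 → need 2² = 4 times as many samples.

Current: n = 60, width = 9.76
New: n = 240, width ≈ 4.81

Width reduced by factor of 9.76/4.81 = 2.03.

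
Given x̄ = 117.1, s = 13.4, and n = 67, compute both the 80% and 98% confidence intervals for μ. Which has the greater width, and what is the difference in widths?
98% CI is wider by 3.57

df = 66
80% CI: t* = 1.295, (114.98, 119.22), width = 2 · t* · s/√n = 4.24
98% CI: t* = 2.384, (113.20, 121.00), width = 2 · t* · s/√n = 7.81

The 98% CI is wider by 7.81 - 4.24 = 3.57.
Higher confidence requires a wider interval.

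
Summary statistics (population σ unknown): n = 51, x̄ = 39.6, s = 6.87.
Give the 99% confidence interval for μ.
(37.02, 42.18)

t-interval (σ unknown):
df = n - 1 = 50
t* = 2.678 for 99% confidence

Margin of error = t* · s/√n = 2.678 · 6.87/√51 = 2.58

CI: (37.02, 42.18)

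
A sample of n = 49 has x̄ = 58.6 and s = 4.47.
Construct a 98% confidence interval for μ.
(57.06, 60.14)

t-interval (σ unknown):
df = n - 1 = 48
t* = 2.407 for 98% confidence

Margin of error = t* · s/√n = 2.407 · 4.47/√49 = 1.54

CI: (57.06, 60.14)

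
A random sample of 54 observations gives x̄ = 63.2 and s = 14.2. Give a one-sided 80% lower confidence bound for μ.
μ ≥ 61.56

Lower bound (one-sided):
t* = 0.848 (one-sided for 80%)
Lower bound = x̄ - t* · s/√n = 63.2 - 0.848 · 14.2/√54 = 61.56

We are 80% confident that μ ≥ 61.56.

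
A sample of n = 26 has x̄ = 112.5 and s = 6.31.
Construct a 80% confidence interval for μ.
(110.87, 114.13)

t-interval (σ unknown):
df = n - 1 = 25
t* = 1.316 for 80% confidence

Margin of error = t* · s/√n = 1.316 · 6.31/√26 = 1.63

CI: (110.87, 114.13)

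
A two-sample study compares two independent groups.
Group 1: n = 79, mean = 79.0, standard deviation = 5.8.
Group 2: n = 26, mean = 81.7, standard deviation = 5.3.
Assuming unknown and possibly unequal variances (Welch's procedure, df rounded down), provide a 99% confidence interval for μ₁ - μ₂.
(-6.00, 0.60)

Difference: x̄₁ - x̄₂ = -2.70
SE = √(s₁²/n₁ + s₂²/n₂) = √(5.8²/79 + 5.3²/26) = 1.2273
df = 46.29 → 46 (Welch–Satterthwaite, rounded down)
t* = 2.687

CI: -2.70 ± 2.687 · 1.2273 = -2.70 ± 3.30 = (-6.00, 0.60)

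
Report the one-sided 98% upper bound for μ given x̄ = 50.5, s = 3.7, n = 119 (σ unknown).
μ ≤ 51.20

Upper bound (one-sided):
t* = 2.077 (one-sided for 98%)
Upper bound = x̄ + t* · s/√n = 50.5 + 2.077 · 3.7/√119 = 51.20

We are 98% confident that μ ≤ 51.20.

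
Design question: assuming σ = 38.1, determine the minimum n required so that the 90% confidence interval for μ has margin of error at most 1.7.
n ≥ 1360

For margin E ≤ 1.7:
n ≥ (z* · σ / E)²
n ≥ (1.645 · 38.1 / 1.7)²
n ≥ 1359.20

Minimum n = 1360 (rounding up)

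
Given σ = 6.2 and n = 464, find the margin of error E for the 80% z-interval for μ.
Margin of error = 0.37

Margin of error = z* · σ/√n
= 1.282 · 6.2/√464
= 1.282 · 6.2/21.5407
= 0.37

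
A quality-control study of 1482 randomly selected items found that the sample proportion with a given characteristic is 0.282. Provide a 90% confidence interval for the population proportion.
(0.263, 0.301)

Proportion CI:
SE = √(p̂(1-p̂)/n) = √(0.282 · 0.718 / 1482) = 0.01169

z* = 1.645
Margin = z* · SE = 1.645 · 0.01169 = 0.0192

CI: 0.282 ± 0.0192 = (0.263, 0.301)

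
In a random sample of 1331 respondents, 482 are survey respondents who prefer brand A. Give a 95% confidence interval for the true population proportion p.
(0.336, 0.388)

Proportion CI:
p̂ = 482/1331 = 0.36213
SE = √(p̂(1-p̂)/n) = √(0.36213 · 0.63787 / 1331) = 0.01317

z* = 1.960
Margin = z* · SE = 1.960 · 0.01317 = 0.0258

CI: 0.36213 ± 0.0258 = (0.336, 0.388)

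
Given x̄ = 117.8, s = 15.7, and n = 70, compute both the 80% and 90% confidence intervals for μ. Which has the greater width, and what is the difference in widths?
90% CI is wider by 1.40

df = 69
80% CI: t* = 1.294, (115.37, 120.23), width = 2 · t* · s/√n = 4.86
90% CI: t* = 1.667, (114.67, 120.93), width = 2 · t* · s/√n = 6.26

The 90% CI is wider by 6.26 - 4.86 = 1.40.
Higher confidence requires a wider interval.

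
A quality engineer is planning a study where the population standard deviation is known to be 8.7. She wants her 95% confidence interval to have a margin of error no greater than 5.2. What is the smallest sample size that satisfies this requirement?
n ≥ 11

For margin E ≤ 5.2:
n ≥ (z* · σ / E)²
n ≥ (1.960 · 8.7 / 5.2)²
n ≥ 10.75

Minimum n = 11 (rounding up)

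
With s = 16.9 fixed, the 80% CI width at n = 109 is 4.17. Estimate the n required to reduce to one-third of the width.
n ≈ 981

CI width ∝ 1/√n
To reduce width by factor 3, need √n to grow by 3 → need 3² = 9 times as many samples.

Current: n = 109, width = 4.17
New: n = 981, width ≈ 1.38

Width reduced by factor of 4.17/1.38 = 3.02.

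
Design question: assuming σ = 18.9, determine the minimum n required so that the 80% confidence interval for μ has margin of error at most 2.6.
n ≥ 87

For margin E ≤ 2.6:
n ≥ (z* · σ / E)²
n ≥ (1.282 · 18.9 / 2.6)²
n ≥ 86.85

Minimum n = 87 (rounding up)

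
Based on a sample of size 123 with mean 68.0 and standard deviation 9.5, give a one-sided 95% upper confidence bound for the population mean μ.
μ ≤ 69.42

Upper bound (one-sided):
t* = 1.657 (one-sided for 95%)
Upper bound = x̄ + t* · s/√n = 68.0 + 1.657 · 9.5/√123 = 69.42

We are 95% confident that μ ≤ 69.42.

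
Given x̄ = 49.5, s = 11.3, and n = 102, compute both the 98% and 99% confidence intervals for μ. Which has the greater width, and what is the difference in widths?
99% CI is wider by 0.58

df = 101
98% CI: t* = 2.364, (46.85, 52.15), width = 2 · t* · s/√n = 5.29
99% CI: t* = 2.625, (46.56, 52.44), width = 2 · t* · s/√n = 5.87

The 99% CI is wider by 5.87 - 5.29 = 0.58.
Higher confidence requires a wider interval.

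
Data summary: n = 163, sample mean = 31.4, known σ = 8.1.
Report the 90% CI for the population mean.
(30.36, 32.44)

z-interval (σ known):
z* = 1.645 for 90% confidence

Margin of error = z* · σ/√n = 1.645 · 8.1/√163 = 1.04

CI: (31.4 - 1.04, 31.4 + 1.04) = (30.36, 32.44)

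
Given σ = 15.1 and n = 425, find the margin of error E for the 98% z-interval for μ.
Margin of error = 1.70

Margin of error = z* · σ/√n
= 2.326 · 15.1/√425
= 2.326 · 15.1/20.6155
= 1.70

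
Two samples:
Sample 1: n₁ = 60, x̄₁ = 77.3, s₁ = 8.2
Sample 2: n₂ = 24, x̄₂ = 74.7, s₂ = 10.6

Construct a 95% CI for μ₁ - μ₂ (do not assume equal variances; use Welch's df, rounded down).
(-2.29, 7.49)

Difference: x̄₁ - x̄₂ = 2.60
SE = √(s₁²/n₁ + s₂²/n₂) = √(8.2²/60 + 10.6²/24) = 2.4088
df = 34.56 → 34 (Welch–Satterthwaite, rounded down)
t* = 2.032

CI: 2.60 ± 2.032 · 2.4088 = 2.60 ± 4.89 = (-2.29, 7.49)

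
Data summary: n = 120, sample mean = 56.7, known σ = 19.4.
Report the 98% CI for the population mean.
(52.58, 60.82)

z-interval (σ known):
z* = 2.326 for 98% confidence

Margin of error = z* · σ/√n = 2.326 · 19.4/√120 = 4.12

CI: (56.7 - 4.12, 56.7 + 4.12) = (52.58, 60.82)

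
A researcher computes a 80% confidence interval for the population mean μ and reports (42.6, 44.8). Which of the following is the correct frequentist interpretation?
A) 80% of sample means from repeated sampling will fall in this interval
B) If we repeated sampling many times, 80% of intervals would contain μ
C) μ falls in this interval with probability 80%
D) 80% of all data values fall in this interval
B

A) Wrong — coverage applies to intervals containing μ, not to future x̄ values.
B) Correct — this is the frequentist long-run coverage interpretation.
C) Wrong — μ is fixed; the randomness lives in the interval, not in μ.
D) Wrong — a CI is about the parameter μ, not individual data values.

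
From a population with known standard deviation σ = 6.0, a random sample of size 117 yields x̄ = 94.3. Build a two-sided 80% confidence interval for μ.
(93.59, 95.01)

z-interval (σ known):
z* = 1.282 for 80% confidence

Margin of error = z* · σ/√n = 1.282 · 6.0/√117 = 0.71

CI: (94.3 - 0.71, 94.3 + 0.71) = (93.59, 95.01)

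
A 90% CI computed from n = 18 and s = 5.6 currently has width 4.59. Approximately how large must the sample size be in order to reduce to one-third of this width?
n ≈ 162

CI width ∝ 1/√n
To reduce width by factor 3, need √n to grow by 3 → need 3² = 9 times as many samples.

Current: n = 18, width = 4.59
New: n = 162, width ≈ 1.46

Width reduced by factor of 4.59/1.46 = 3.14.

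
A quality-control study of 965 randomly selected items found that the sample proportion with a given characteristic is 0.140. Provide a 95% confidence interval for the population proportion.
(0.118, 0.162)

Proportion CI:
SE = √(p̂(1-p̂)/n) = √(0.140 · 0.860 / 965) = 0.01117

z* = 1.960
Margin = z* · SE = 1.960 · 0.01117 = 0.0219

CI: 0.140 ± 0.0219 = (0.118, 0.162)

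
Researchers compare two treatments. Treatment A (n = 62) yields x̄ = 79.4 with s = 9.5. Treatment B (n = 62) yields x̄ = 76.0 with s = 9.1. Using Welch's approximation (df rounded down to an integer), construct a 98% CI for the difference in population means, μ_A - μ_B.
(-0.54, 7.34)

Difference: x̄₁ - x̄₂ = 3.40
SE = √(s₁²/n₁ + s₂²/n₂) = √(9.5²/62 + 9.1²/62) = 1.6707
df = 121.77 → 121 (Welch–Satterthwaite, rounded down)
t* = 2.358

CI: 3.40 ± 2.358 · 1.6707 = 3.40 ± 3.94 = (-0.54, 7.34)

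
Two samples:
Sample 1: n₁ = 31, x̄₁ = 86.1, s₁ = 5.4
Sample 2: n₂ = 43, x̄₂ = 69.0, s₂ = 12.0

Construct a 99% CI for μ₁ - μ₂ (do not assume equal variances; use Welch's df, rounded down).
(11.60, 22.60)

Difference: x̄₁ - x̄₂ = 17.10
SE = √(s₁²/n₁ + s₂²/n₂) = √(5.4²/31 + 12.0²/43) = 2.0711
df = 62.05 → 62 (Welch–Satterthwaite, rounded down)
t* = 2.657

CI: 17.10 ± 2.657 · 2.0711 = 17.10 ± 5.50 = (11.60, 22.60)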